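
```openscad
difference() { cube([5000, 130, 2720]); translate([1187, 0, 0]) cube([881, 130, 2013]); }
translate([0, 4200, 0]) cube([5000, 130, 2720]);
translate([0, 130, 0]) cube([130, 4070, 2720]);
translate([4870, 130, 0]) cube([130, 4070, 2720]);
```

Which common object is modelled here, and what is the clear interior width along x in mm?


A single room. The interior width is 4740 mm.

Four walls enclosing a rectangle with a door in the front wall — a room. Outside width 5000 minus two 130 mm walls gives 4740 mm.


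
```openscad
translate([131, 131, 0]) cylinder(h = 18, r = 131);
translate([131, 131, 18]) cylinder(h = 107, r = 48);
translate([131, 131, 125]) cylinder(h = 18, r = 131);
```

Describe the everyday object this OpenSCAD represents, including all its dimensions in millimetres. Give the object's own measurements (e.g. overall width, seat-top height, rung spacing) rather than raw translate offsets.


A spool: two coaxial disc flanges of radius 131 mm and thickness 18 mm, joined by a core cylinder of radius 48 mm and height 107 mm. The lower flange rests on z = 0 and the three cylinders share a vertical axis.


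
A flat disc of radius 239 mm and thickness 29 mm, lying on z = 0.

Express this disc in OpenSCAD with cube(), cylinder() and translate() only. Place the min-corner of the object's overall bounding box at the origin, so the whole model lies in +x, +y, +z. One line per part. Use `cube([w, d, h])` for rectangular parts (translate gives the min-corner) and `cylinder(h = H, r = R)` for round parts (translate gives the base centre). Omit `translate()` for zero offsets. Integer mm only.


translate([239, 239, 0]) cylinder(h = 29, r = 239);


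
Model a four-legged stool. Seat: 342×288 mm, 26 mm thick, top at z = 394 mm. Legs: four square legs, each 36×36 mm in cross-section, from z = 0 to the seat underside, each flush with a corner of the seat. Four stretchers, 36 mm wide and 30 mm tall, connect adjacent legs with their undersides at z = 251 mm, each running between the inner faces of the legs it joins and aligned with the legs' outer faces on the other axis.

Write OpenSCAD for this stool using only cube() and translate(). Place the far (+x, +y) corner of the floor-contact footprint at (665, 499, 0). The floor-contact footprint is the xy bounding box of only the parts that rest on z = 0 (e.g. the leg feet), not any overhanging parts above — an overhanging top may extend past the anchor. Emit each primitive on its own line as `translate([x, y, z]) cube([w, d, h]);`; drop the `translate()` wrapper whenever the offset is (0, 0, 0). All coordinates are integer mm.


translate([323, 211, 368]) cube([342, 288, 26]);
translate([323, 211, 0]) cube([36, 36, 368]);
translate([629, 211, 0]) cube([36, 36, 368]);
translate([323, 463, 0]) cube([36, 36, 368]);
translate([629, 463, 0]) cube([36, 36, 368]);
translate([359, 211, 251]) cube([270, 36, 30]);
translate([359, 463, 251]) cube([270, 36, 30]);
translate([323, 247, 251]) cube([36, 216, 30]);
translate([629, 247, 251]) cube([36, 216, 30]);


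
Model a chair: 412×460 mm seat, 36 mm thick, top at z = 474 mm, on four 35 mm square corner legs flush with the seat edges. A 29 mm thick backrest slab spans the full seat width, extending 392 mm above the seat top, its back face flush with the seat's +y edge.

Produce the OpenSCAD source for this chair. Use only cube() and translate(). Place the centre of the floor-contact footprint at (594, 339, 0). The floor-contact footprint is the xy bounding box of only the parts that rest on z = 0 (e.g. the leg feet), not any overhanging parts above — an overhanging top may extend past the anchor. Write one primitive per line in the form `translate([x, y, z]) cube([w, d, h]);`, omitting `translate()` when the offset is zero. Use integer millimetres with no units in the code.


translate([388, 109, 438]) cube([412, 460, 36]);
translate([388, 109, 0]) cube([35, 35, 438]);
translate([765, 109, 0]) cube([35, 35, 438]);
translate([388, 534, 0]) cube([35, 35, 438]);
translate([765, 534, 0]) cube([35, 35, 438]);
translate([388, 540, 474]) cube([412, 29, 392]);


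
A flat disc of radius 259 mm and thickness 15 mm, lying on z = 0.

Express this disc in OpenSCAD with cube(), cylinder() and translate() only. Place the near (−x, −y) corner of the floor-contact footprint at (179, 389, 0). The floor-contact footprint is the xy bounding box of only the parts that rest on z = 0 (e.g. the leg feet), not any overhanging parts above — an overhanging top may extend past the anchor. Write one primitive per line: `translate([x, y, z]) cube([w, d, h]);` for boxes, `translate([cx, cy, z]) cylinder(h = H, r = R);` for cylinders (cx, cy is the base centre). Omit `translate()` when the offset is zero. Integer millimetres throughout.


translate([438, 648, 0]) cylinder(h = 15, r = 259);


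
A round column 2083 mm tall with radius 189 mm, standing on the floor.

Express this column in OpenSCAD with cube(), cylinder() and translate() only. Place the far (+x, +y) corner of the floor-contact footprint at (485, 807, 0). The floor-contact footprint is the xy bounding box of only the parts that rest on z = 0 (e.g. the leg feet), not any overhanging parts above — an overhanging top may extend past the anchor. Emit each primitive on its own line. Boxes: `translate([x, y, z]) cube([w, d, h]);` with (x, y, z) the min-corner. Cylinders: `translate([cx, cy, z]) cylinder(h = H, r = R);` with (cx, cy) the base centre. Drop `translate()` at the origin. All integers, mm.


translate([296, 618, 0]) cylinder(h = 2083, r = 189);


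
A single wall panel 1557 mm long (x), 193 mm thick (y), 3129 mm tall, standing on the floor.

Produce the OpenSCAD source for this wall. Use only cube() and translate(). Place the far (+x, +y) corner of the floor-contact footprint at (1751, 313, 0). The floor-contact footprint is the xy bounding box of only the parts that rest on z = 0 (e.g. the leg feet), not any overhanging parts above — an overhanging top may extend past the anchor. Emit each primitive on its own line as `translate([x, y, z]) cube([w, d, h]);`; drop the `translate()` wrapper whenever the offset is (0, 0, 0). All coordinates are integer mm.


translate([194, 120, 0]) cube([1557, 193, 3129]);


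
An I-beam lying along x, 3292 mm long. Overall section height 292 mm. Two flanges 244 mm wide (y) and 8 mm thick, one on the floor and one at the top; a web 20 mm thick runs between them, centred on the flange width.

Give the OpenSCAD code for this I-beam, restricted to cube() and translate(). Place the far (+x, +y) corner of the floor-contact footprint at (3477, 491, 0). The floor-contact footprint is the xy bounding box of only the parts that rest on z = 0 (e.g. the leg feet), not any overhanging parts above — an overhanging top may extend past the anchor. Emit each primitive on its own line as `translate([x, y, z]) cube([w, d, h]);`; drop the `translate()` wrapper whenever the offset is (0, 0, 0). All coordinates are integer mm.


translate([185, 247, 0]) cube([3292, 244, 8]);
translate([185, 359, 8]) cube([3292, 20, 276]);
translate([185, 247, 284]) cube([3292, 244, 8]);


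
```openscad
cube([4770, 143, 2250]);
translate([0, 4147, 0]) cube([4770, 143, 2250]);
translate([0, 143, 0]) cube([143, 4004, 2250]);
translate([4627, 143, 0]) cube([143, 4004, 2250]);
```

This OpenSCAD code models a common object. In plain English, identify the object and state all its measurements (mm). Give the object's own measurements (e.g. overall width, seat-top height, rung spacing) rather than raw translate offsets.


The wall frame of a small rectangular building: four walls, each 2250 mm tall and 143 mm thick, enclosing a footprint 4770 mm (x) by 4290 mm (y) outside-to-outside, with no floor or roof. The front and back walls (the −y and +y sides) span the full width; the two side walls fit between them.


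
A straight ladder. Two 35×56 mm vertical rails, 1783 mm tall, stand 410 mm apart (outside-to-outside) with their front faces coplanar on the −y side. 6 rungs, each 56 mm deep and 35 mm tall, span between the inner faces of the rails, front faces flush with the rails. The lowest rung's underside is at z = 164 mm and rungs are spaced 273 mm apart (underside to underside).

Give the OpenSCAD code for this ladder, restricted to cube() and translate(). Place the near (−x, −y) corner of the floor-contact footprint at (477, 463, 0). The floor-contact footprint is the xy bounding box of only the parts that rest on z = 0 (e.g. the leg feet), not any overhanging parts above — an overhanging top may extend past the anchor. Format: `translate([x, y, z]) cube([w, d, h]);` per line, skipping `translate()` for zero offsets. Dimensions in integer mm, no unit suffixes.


// rung span = 410 - 2*35 = 340
// rung[k] z = 164 + k*273
translate([477, 463, 0]) cube([35, 56, 1783]);
translate([852, 463, 0]) cube([35, 56, 1783]);
translate([512, 463, 164]) cube([340, 56, 35]);
translate([512, 463, 437]) cube([340, 56, 35]);
translate([512, 463, 710]) cube([340, 56, 35]);
translate([512, 463, 983]) cube([340, 56, 35]);
translate([512, 463, 1256]) cube([340, 56, 35]);
translate([512, 463, 1529]) cube([340, 56, 35]);


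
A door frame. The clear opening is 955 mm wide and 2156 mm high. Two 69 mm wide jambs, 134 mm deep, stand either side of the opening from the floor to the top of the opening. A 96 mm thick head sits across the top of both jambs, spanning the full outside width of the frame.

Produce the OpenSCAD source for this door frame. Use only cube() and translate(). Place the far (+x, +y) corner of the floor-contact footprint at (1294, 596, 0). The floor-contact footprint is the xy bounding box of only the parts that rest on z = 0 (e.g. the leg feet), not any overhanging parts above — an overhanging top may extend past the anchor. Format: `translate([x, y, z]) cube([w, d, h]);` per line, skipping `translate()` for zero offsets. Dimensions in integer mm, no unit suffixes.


translate([201, 462, 0]) cube([69, 134, 2156]);
translate([1225, 462, 0]) cube([69, 134, 2156]);
translate([201, 462, 2156]) cube([1093, 134, 96]);


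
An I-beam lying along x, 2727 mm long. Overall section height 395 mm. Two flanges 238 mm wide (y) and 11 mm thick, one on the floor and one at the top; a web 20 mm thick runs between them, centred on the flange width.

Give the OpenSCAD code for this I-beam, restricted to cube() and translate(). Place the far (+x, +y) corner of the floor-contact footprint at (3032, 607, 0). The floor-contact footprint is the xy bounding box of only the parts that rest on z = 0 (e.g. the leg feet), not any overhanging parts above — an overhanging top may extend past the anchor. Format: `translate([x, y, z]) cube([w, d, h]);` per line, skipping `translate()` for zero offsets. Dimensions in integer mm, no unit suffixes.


translate([305, 369, 0]) cube([2727, 238, 11]);
translate([305, 478, 11]) cube([2727, 20, 373]);
translate([305, 369, 384]) cube([2727, 238, 11]);


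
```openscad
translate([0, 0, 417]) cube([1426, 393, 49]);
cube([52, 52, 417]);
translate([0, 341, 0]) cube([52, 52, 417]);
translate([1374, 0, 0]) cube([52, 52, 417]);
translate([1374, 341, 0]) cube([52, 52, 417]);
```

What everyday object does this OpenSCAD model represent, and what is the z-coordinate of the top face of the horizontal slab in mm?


A bench. The seat-top height is 466 mm.

A long slab on four corner posts — a bench. The slab sits at z = 417 with thickness 49, so the top is 417 + 49 = 466 mm.


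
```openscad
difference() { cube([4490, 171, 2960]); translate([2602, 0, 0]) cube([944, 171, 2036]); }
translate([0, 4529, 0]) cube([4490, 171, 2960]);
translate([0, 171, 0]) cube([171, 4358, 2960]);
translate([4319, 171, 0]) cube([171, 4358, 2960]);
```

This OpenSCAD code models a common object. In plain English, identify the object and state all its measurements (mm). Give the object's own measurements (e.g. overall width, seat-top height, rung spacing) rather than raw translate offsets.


A single room: four walls, each 2960 mm tall and 171 mm thick, enclosing an outside footprint 4490×4700 mm (x × y), no floor or roof. The front and back walls (−y and +y sides) run the full x-width; the side walls fit between their inner faces. A door opening 944 mm wide and 2036 mm tall is cut through the front wall from the floor up, its −x edge 2602 mm from the wall's −x end.


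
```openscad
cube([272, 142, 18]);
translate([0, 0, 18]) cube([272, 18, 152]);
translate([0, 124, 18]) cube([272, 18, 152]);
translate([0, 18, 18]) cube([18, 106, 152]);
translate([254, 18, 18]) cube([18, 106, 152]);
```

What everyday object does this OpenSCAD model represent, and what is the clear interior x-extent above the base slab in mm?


An open box. The internal width is 236 mm.

A 272×142 base slab with four walls standing on it — an open box. The base is 272 mm wide and the walls are 18 mm thick, so the internal width is 272 − 2 × 18 = 236 mm.


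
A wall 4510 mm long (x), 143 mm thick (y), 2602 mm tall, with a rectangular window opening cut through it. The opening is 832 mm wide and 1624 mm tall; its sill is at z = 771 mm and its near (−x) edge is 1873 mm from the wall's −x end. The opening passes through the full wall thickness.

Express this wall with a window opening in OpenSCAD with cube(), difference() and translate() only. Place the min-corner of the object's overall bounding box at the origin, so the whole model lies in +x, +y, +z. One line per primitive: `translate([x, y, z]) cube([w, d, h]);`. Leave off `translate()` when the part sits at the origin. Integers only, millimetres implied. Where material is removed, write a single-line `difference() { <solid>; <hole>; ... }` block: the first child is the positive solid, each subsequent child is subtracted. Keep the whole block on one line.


difference() { cube([4510, 143, 2602]); translate([1873, 0, 771]) cube([832, 143, 1624]); }


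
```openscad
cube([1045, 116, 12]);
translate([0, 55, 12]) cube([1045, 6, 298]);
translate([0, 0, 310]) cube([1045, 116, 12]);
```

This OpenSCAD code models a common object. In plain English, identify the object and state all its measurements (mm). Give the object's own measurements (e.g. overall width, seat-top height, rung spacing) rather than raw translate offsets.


An I-beam lying along x, 1045 mm long. Overall section height 322 mm. Two flanges 116 mm wide (y) and 12 mm thick, one on the floor and one at the top; a web 6 mm thick runs between them, centred on the flange width.


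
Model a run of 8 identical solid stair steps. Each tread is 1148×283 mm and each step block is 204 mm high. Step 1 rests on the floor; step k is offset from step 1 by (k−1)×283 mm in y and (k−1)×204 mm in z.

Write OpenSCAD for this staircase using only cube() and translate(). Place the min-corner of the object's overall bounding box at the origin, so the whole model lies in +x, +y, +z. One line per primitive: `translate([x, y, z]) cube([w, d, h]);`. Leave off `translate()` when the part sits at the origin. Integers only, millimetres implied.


cube([1148, 283, 204]);
translate([0, 283, 204]) cube([1148, 283, 204]);
translate([0, 566, 408]) cube([1148, 283, 204]);
translate([0, 849, 612]) cube([1148, 283, 204]);
translate([0, 1132, 816]) cube([1148, 283, 204]);
translate([0, 1415, 1020]) cube([1148, 283, 204]);
translate([0, 1698, 1224]) cube([1148, 283, 204]);
translate([0, 1981, 1428]) cube([1148, 283, 204]);


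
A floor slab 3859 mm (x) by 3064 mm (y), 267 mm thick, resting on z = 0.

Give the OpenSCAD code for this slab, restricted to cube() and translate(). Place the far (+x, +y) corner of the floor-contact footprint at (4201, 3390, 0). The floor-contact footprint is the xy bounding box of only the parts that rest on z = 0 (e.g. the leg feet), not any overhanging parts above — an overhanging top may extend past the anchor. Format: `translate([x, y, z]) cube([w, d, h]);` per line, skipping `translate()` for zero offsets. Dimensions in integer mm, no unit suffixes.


translate([342, 326, 0]) cube([3859, 3064, 267]);


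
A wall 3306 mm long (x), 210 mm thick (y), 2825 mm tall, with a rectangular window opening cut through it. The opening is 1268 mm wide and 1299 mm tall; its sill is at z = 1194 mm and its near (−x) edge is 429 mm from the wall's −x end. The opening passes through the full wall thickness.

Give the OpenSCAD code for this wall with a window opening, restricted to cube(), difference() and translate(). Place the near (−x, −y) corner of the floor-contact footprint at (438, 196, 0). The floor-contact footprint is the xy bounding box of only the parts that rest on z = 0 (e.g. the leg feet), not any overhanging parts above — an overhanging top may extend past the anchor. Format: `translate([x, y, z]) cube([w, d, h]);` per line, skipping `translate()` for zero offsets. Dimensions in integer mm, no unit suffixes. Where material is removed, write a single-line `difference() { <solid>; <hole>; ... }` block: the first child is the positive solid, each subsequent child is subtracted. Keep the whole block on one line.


difference() { translate([438, 196, 0]) cube([3306, 210, 2825]); translate([867, 196, 1194]) cube([1268, 210, 1299]); }


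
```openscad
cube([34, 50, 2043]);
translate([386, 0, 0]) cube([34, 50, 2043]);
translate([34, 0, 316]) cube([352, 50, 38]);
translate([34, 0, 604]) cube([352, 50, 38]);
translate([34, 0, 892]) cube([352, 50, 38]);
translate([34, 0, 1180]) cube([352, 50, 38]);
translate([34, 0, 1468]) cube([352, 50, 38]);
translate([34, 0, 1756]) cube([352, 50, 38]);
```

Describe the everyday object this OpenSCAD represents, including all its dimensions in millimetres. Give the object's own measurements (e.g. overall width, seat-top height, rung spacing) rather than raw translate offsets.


A straight ladder. Two 34×50 mm vertical rails, 2043 mm tall, stand 420 mm apart (outside-to-outside) with their front faces coplanar on the −y side. 6 rungs, each 50 mm deep and 38 mm tall, span between the inner faces of the rails, front faces flush with the rails. The lowest rung's underside is at z = 316 mm and rungs are spaced 288 mm apart (underside to underside).


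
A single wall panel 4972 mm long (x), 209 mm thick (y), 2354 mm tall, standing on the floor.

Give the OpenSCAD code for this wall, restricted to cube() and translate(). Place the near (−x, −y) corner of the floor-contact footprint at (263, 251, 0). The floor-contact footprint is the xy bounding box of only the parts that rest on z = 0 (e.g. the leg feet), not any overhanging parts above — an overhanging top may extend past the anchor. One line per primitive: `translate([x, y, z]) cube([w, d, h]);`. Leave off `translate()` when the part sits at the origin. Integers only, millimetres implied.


translate([263, 251, 0]) cube([4972, 209, 2354]);


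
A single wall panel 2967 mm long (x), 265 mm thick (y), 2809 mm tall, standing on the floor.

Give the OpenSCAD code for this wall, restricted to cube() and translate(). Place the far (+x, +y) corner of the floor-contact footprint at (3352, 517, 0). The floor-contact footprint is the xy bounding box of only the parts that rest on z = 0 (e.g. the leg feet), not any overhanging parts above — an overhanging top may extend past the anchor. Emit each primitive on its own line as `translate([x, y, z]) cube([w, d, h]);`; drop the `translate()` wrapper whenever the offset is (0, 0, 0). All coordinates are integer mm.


translate([385, 252, 0]) cube([2967, 265, 2809]);


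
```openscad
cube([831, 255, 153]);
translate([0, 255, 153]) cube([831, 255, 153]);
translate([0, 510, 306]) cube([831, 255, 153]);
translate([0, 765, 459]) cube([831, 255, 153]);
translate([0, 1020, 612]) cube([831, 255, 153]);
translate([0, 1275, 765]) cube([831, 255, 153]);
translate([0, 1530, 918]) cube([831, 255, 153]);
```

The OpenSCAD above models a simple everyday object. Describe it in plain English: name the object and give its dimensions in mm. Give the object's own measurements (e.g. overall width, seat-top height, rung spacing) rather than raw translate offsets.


A straight staircase of 7 solid steps. Each step is 831 mm wide (x), 255 mm deep (y, the going) and 153 mm tall (the rise). The first step rests on the floor; each subsequent step sits one going further in +y and one rise higher in +z, directly behind and above the previous step with no overlap.


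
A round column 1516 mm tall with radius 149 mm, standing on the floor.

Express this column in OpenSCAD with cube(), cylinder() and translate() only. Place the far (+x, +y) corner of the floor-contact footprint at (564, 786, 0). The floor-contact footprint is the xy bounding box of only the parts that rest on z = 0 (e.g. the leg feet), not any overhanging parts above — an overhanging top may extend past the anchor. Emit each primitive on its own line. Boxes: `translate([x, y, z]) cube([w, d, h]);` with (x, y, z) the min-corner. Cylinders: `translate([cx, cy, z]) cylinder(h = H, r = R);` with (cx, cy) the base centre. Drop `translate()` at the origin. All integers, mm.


translate([415, 637, 0]) cylinder(h = 1516, r = 149);


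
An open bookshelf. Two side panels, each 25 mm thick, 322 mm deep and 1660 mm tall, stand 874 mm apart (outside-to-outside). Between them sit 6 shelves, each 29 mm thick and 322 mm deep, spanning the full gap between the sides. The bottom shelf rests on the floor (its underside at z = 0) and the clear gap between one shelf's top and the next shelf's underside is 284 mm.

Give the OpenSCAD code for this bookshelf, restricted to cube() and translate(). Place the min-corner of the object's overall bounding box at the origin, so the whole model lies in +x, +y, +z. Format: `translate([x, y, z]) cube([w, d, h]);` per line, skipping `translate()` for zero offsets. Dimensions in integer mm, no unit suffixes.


cube([25, 322, 1660]);
translate([849, 0, 0]) cube([25, 322, 1660]);
translate([25, 0, 0]) cube([824, 322, 29]);
translate([25, 0, 313]) cube([824, 322, 29]);
translate([25, 0, 626]) cube([824, 322, 29]);
translate([25, 0, 939]) cube([824, 322, 29]);
translate([25, 0, 1252]) cube([824, 322, 29]);
translate([25, 0, 1565]) cube([824, 322, 29]);


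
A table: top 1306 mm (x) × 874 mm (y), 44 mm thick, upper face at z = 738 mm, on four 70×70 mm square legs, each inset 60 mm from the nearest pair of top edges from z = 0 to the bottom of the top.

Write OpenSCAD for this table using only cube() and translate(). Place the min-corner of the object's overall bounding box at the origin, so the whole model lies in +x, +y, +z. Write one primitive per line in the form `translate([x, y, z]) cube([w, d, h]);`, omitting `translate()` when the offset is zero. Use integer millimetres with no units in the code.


translate([0, 0, 694]) cube([1306, 874, 44]);
translate([60, 60, 0]) cube([70, 70, 694]);
translate([1176, 60, 0]) cube([70, 70, 694]);
translate([60, 744, 0]) cube([70, 70, 694]);
translate([1176, 744, 0]) cube([70, 70, 694]);


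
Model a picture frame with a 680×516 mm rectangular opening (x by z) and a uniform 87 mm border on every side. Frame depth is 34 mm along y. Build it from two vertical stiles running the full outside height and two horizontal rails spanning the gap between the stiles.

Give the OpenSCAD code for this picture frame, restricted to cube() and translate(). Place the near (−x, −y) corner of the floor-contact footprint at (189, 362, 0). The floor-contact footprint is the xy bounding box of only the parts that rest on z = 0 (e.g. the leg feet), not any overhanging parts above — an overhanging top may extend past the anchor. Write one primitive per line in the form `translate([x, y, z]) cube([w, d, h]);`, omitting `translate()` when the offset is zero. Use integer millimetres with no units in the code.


translate([189, 362, 0]) cube([87, 34, 690]);
translate([956, 362, 0]) cube([87, 34, 690]);
translate([276, 362, 0]) cube([680, 34, 87]);
translate([276, 362, 603]) cube([680, 34, 87]);


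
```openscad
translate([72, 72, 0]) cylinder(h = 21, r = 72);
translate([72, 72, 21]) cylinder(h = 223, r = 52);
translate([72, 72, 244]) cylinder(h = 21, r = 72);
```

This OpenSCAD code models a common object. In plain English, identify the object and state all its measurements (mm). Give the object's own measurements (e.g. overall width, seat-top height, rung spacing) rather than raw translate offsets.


A spool: two coaxial disc flanges of radius 72 mm and thickness 21 mm, joined by a core cylinder of radius 52 mm and height 223 mm. The lower flange rests on z = 0 and the three cylinders share a vertical axis.


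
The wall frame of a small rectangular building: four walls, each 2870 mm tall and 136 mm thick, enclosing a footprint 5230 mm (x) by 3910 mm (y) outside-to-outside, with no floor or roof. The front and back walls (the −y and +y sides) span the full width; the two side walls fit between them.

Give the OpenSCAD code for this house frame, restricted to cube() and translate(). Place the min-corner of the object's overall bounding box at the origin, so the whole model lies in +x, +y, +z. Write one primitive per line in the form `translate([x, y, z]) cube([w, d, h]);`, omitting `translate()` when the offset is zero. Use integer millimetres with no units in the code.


cube([5230, 136, 2870]);
translate([0, 3774, 0]) cube([5230, 136, 2870]);
translate([0, 136, 0]) cube([136, 3638, 2870]);
translate([5094, 136, 0]) cube([136, 3638, 2870]);


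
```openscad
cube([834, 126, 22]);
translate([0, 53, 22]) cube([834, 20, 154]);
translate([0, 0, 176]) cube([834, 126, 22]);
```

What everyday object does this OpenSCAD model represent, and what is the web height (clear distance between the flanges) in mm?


An I-beam. The web height is 154 mm.

Two wide flanges with a thin centred web — an I-beam. Overall 198 mm minus two 22 mm flanges gives a web of 198 − 2·22 = 154 mm.


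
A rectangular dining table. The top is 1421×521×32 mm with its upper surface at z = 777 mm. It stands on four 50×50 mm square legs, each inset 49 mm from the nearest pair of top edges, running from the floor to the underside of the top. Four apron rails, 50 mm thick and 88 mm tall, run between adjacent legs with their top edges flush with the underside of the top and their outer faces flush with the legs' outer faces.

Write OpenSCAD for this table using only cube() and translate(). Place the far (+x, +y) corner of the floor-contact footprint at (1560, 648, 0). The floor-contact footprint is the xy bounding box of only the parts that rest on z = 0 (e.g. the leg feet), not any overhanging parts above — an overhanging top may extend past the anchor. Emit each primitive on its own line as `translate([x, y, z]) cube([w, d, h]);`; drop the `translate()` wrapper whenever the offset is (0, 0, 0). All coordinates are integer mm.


// leg_h = 777 - 32 = 745
// apron z = 745 - 88 = 657
translate([188, 176, 745]) cube([1421, 521, 32]);
translate([237, 225, 0]) cube([50, 50, 745]);
translate([1510, 225, 0]) cube([50, 50, 745]);
translate([237, 598, 0]) cube([50, 50, 745]);
translate([1510, 598, 0]) cube([50, 50, 745]);
translate([287, 225, 657]) cube([1223, 50, 88]);
translate([287, 598, 657]) cube([1223, 50, 88]);
translate([237, 275, 657]) cube([50, 323, 88]);
translate([1510, 275, 657]) cube([50, 323, 88]);


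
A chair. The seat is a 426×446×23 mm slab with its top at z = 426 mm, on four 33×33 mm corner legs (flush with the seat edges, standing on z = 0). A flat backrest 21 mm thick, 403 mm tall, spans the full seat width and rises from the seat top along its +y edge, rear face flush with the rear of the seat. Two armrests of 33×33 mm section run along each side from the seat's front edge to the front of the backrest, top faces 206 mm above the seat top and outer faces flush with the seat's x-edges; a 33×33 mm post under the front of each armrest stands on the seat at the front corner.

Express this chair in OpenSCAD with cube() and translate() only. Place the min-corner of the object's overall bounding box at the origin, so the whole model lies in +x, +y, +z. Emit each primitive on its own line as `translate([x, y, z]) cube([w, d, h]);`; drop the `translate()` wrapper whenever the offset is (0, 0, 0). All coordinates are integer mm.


translate([0, 0, 403]) cube([426, 446, 23]);
cube([33, 33, 403]);
translate([393, 0, 0]) cube([33, 33, 403]);
translate([0, 413, 0]) cube([33, 33, 403]);
translate([393, 413, 0]) cube([33, 33, 403]);
translate([0, 425, 426]) cube([426, 21, 403]);
translate([0, 0, 599]) cube([33, 425, 33]);
translate([393, 0, 599]) cube([33, 425, 33]);
translate([0, 0, 426]) cube([33, 33, 173]);
translate([393, 0, 426]) cube([33, 33, 173]);


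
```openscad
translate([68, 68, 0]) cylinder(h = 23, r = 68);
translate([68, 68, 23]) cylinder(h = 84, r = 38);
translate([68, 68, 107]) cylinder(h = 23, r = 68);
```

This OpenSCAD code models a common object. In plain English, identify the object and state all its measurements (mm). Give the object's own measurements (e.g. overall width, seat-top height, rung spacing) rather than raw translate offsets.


A spool: two coaxial disc flanges of radius 68 mm and thickness 23 mm, joined by a core cylinder of radius 38 mm and height 84 mm. The lower flange rests on z = 0 and the three cylinders share a vertical axis.


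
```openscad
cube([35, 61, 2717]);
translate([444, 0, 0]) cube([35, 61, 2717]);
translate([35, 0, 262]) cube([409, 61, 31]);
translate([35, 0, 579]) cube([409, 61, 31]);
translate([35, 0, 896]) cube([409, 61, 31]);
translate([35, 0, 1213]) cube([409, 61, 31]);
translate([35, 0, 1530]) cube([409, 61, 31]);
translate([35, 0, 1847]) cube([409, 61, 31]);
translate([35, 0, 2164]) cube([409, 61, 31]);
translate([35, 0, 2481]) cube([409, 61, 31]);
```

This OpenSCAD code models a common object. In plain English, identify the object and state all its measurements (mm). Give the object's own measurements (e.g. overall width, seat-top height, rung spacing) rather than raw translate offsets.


A straight ladder. Two 35×61 mm vertical rails, 2717 mm tall, stand 479 mm apart (outside-to-outside) with their front faces coplanar on the −y side. 8 rungs, each 61 mm deep and 31 mm tall, span between the inner faces of the rails, front faces flush with the rails. The lowest rung's underside is at z = 262 mm and rungs are spaced 317 mm apart (underside to underside).


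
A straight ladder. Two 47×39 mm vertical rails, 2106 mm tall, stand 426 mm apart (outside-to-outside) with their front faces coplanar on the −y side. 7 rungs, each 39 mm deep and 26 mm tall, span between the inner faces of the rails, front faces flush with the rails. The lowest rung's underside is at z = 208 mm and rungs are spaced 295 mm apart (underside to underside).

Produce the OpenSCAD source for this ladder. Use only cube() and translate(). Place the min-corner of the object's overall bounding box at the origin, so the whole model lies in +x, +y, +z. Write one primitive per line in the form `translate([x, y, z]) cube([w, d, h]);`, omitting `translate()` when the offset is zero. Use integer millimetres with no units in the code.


cube([47, 39, 2106]);
translate([379, 0, 0]) cube([47, 39, 2106]);
translate([47, 0, 208]) cube([332, 39, 26]);
translate([47, 0, 503]) cube([332, 39, 26]);
translate([47, 0, 798]) cube([332, 39, 26]);
translate([47, 0, 1093]) cube([332, 39, 26]);
translate([47, 0, 1388]) cube([332, 39, 26]);
translate([47, 0, 1683]) cube([332, 39, 26]);
translate([47, 0, 1978]) cube([332, 39, 26]);


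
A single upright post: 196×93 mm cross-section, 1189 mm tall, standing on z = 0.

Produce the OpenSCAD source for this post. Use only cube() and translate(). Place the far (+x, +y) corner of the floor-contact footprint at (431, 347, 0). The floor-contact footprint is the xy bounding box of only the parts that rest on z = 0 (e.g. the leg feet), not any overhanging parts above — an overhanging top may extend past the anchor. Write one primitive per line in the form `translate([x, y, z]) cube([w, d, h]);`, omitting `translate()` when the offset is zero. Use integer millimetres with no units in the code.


translate([235, 254, 0]) cube([196, 93, 1189]);


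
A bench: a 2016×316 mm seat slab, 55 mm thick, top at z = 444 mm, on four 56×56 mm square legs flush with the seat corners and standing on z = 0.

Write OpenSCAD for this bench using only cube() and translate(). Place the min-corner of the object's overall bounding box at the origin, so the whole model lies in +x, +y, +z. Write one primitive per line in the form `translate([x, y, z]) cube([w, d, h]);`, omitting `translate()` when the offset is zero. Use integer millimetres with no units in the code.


// leg_h = 444 − 55 = 389
translate([0, 0, 389]) cube([2016, 316, 55]);
cube([56, 56, 389]);
translate([0, 260, 0]) cube([56, 56, 389]);
translate([1960, 0, 0]) cube([56, 56, 389]);
translate([1960, 260, 0]) cube([56, 56, 389]);


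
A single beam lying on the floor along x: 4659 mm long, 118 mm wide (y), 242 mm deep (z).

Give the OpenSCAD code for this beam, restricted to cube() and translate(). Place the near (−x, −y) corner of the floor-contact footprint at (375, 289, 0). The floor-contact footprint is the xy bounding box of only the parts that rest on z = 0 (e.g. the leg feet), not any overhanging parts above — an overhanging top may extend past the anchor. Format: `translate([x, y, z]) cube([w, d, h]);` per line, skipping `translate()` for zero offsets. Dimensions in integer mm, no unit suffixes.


translate([375, 289, 0]) cube([4659, 118, 242]);


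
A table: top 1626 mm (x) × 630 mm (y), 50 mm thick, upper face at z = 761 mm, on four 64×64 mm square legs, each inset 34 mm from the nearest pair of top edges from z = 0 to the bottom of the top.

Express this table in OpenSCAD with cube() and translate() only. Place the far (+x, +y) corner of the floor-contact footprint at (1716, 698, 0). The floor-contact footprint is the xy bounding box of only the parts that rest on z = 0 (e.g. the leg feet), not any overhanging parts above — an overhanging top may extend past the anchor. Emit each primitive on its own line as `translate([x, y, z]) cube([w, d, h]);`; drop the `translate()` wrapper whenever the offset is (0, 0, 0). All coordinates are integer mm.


// leg_h = 761 - 50 = 711
translate([124, 102, 711]) cube([1626, 630, 50]);
translate([158, 136, 0]) cube([64, 64, 711]);
translate([1652, 136, 0]) cube([64, 64, 711]);
translate([158, 634, 0]) cube([64, 64, 711]);
translate([1652, 634, 0]) cube([64, 64, 711]);


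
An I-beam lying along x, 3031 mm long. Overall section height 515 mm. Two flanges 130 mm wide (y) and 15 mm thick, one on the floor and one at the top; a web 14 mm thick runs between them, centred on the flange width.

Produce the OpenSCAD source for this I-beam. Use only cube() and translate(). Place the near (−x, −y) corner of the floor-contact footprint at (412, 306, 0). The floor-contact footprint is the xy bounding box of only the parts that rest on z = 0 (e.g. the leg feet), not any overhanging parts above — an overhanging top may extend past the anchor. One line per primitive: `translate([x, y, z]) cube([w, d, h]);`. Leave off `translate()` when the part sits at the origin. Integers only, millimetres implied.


translate([412, 306, 0]) cube([3031, 130, 15]);
translate([412, 364, 15]) cube([3031, 14, 485]);
translate([412, 306, 500]) cube([3031, 130, 15]);


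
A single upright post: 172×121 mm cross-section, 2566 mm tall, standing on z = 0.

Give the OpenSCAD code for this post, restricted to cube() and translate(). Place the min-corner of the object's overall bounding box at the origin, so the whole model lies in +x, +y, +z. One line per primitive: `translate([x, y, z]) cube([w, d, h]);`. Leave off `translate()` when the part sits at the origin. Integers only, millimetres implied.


cube([172, 121, 2566]);


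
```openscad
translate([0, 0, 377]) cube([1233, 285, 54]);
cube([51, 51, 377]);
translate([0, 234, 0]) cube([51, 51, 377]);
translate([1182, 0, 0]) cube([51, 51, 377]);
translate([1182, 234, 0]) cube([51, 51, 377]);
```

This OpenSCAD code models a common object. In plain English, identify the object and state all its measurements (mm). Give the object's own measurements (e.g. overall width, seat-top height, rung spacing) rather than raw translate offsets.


A long wooden bench with a 1233 mm (x) × 285 mm (y) seat, 54 mm thick, its top surface 431 mm above the floor. Four 51 mm square legs at the seat corners, flush with the edges, run from z = 0 to the seat underside.


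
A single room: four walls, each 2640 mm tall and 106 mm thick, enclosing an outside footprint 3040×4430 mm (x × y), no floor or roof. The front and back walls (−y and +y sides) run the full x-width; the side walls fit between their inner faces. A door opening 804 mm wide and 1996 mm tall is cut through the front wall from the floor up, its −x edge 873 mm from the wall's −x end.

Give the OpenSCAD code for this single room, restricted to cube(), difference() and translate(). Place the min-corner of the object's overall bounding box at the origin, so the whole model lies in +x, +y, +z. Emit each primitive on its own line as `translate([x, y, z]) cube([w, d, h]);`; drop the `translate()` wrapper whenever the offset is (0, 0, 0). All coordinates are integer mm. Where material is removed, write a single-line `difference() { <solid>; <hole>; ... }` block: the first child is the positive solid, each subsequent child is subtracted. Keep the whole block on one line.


difference() { cube([3040, 106, 2640]); translate([873, 0, 0]) cube([804, 106, 1996]); }
translate([0, 4324, 0]) cube([3040, 106, 2640]);
translate([0, 106, 0]) cube([106, 4218, 2640]);
translate([2934, 106, 0]) cube([106, 4218, 2640]);


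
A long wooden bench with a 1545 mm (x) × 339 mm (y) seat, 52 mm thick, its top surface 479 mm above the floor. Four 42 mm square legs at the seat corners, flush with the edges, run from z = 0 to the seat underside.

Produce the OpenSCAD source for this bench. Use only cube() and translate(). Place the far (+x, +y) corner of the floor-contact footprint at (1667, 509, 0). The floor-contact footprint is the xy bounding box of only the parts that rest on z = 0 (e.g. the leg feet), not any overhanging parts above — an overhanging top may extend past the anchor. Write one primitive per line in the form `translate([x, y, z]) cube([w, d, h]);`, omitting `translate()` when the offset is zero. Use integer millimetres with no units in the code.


translate([122, 170, 427]) cube([1545, 339, 52]);
translate([122, 170, 0]) cube([42, 42, 427]);
translate([122, 467, 0]) cube([42, 42, 427]);
translate([1625, 170, 0]) cube([42, 42, 427]);
translate([1625, 467, 0]) cube([42, 42, 427]);


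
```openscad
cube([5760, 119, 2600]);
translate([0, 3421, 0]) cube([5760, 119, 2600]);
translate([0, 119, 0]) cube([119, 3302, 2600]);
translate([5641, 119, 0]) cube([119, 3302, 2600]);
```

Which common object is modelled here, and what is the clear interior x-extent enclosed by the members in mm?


A house (or room) frame. The interior width is 5522 mm.

Four 2600 mm walls enclosing a rectangle with no floor or roof — a room or house frame. Outside width is 5760 mm and wall thickness is 119 mm, so the interior width is 5760 − 2 × 119 = 5522 mm.


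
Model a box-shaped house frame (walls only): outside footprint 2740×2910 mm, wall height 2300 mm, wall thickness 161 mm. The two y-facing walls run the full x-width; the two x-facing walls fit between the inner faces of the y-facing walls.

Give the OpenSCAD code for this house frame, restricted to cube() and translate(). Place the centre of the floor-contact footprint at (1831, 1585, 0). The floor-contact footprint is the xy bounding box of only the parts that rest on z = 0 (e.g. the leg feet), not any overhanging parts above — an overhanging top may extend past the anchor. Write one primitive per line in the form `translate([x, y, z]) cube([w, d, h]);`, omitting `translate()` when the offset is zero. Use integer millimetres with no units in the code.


translate([461, 130, 0]) cube([2740, 161, 2300]);
translate([461, 2879, 0]) cube([2740, 161, 2300]);
translate([461, 291, 0]) cube([161, 2588, 2300]);
translate([3040, 291, 0]) cube([161, 2588, 2300]);
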